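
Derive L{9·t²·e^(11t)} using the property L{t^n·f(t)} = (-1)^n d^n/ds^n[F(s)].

L{e^(11t)} = 1/(s-11). d/ds[1/(s-11)] = -1/(s-11)². d²/ds²[1/(s-11)] = 2/(s-11)³. So L{t²·e^(11t)} = (-1)² · 2/(s-11)³ = 2/(s-11)³. Then L{9·t²·e^(11t)} = 9·2/(s-11)³ = 18/(s-11)³

Final answer: 18/(s-11)³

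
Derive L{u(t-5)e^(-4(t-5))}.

u(t-a)f(t-a) with f(t)=e^(-4t). L{e^(-4t)} = 1/(s+4). By time shift: e^(-5s)/(s+4)

Final answer: e^(-5s)/(s+4)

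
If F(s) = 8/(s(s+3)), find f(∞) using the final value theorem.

f(∞) = lim_{s→0} s·8/(s(s+3)) = lim_{s→0} 8/(s+3) = 8/3 = 8/3

Final answer: 8/3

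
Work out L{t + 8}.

L{t + 8} = L{t} + 8·L{1} = 1/s² + 8/s

Final answer: 1/s² + 8/s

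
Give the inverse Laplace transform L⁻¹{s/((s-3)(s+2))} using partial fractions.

Using partial fractions, f(t) = (3e^(3t) + 2e^(-2t))/5

Final answer: (3e^(3t) + 2e^(-2t))/5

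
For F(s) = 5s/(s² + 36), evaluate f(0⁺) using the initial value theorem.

f(0⁺) = lim_{s→∞} s·5s/(s² + 36) = lim_{s→∞} 5s²/(s² + 36) = 5

Final answer: 5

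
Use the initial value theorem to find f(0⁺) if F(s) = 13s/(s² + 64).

f(0⁺) = lim_{s→∞} s·13s/(s² + 64) = lim_{s→∞} 13s²/(s² + 64) = 13

Final answer: 13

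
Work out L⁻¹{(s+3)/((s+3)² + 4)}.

Using frequency shift: L⁻¹{(s-a)/((s-a)² + b²)} = e^(at)cos(bt). Here a=-3, b=2

Final answer: e^(-3t)·cos(2t)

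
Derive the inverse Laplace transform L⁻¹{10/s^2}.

L⁻¹{n!/s^(n+1)} = t^n with n=1. So L⁻¹{1/s^2} = t, and L⁻¹{10/s^2} = (10/1)·t = 10·t

Final answer: 10·t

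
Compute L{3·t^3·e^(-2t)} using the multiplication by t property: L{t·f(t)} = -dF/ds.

Using L{t^n·e^(at)} = n!/(s-a)^(n+1), L{t^3·e^(-2t)} = 6/(s+2)^4, so L{3·t^3·e^(-2t)} = 3·6/(s+2)^4 = 18/(s+2)^4

Final answer: 18/(s+2)^4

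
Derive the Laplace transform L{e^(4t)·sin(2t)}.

L{e^(at)·sin(ωt)} = ω/((s-a)² + ω²), so L{e^(4t)·sin(2t)} = 2/((s-4)² + 4)

Final answer: 2/((s-4)² + 4)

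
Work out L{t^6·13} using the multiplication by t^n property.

L{13} = 13/s. d^1/ds^1[1/s] = -1/s². d^2/ds^2[1/s] = 2/s^3. d^3/ds^3[1/s] = -6/s^4. d^4/ds^4[1/s] = 24/s^5. d^5/ds^5[1/s] = -120/s^6. d^6/ds^6[1/s] = 720/s^7. So L{t^6} = (-1)^{6}·720/s^7 = 720/s^7. Then L{t^6·13} = 13·720/s^7 = 9360/s^7

Final answer: 9360/s^7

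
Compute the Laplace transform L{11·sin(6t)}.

L{sin(ωt)} = ω/(s² + ω²), so L{sin(6t)} = 6/(s² + 36). Then L{11·sin(6t)} = 11·6/(s² + 36) = 66/(s² + 36)

Final answer: 66/(s² + 36)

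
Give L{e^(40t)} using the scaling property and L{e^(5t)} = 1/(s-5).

Using L{f(at)} = (1/a)F(s/a) with a=8 and f(t) = e^(5t): L{e^(40t)} = (1/8) · 1/((s/8)-5) = (1/8) · 8/(s-40) = 1/(s-40)

Final answer: 1/(s-40)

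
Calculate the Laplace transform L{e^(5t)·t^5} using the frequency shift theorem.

L{e^(at)·t^n} = n!/(s-a)^(n+1), so L{e^(5t)·t^5} = 120/(s-5)^6

Final answer: 120/(s-5)^6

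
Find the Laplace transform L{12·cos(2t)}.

L{cos(ωt)} = s/(s² + ω²), so L{cos(2t)} = s/(s² + 4). Then L{12·cos(2t)} = 12·s/(s² + 4) = 12s/(s² + 4)

Final answer: 12s/(s² + 4)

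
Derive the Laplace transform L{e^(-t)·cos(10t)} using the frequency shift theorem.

Frequency shift: L{e^(at)f(t)} = F(s-a). L{e^(-t)·cos(10t)} = (s+1)/((s+1)² + 100)

Final answer: (s+1)/((s+1)² + 100)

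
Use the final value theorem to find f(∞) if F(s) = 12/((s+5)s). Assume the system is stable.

f(∞) = lim_{s→0} sF(s) = lim_{s→0} 12/(s+5) = 12/5

Final answer: 12/5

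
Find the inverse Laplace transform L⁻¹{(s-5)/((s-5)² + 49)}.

Using frequency shift, L⁻¹{(s-5)/((s-5)² + 49)} = e^(5t)·cos(7t)

Final answer: e^(5t)·cos(7t)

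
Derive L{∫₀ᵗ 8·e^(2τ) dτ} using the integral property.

L{∫₀ᵗ f(τ)dτ} = F(s)/s with F(s) = 8/(s-2), so L{∫₀ᵗ 8·e^(2τ) dτ} = 8/(s(s-2))

Final answer: 8/(s(s-2))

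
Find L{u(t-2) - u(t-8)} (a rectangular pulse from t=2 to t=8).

L{u(t-a)} = e^(-as)/s. L{u(t-2) - u(t-8)} = (e^(-2s) - e^(-8s))/s

Final answer: (e^(-2s) - e^(-8s))/s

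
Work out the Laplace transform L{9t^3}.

L{9t^3} = 9 · L{t^3} = 9 · 6/s^4 = 54/s^4

Final answer: 54/s^4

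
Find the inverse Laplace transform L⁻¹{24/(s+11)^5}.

L⁻¹{n!/(s-a)^(n+1)} = t^n·e^(at), so L⁻¹{24/(s+11)^5} = t^4·e^(-11t)

Final answer: t^4·e^(-11t)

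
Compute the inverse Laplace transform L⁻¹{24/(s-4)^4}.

L⁻¹{n!/(s-a)^(n+1)} = t^n·e^(at) with n=3, a=4. So L⁻¹{6/(s-4)^4} = t^3·e^(4t), and L⁻¹{24/(s-4)^4} = (24/6)·t^3·e^(4t) = 4·t^3·e^(4t)

Final answer: 4·t^3·e^(4t)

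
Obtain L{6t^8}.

L{t^n} = n!/s^(n+1). So L{6t^8} = 6·8!/s^9 = 241920/s^9

Final answer: 241920/s^9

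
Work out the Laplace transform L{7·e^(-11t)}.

L{e^(at)} = 1/(s-a), so L{e^(-11t)} = 1/(s+11). Then L{7·e^(-11t)} = 7/(s+11)

Final answer: 7/(s+11)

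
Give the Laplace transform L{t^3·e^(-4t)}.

L{t^n·e^(at)} = n!/(s-a)^(n+1), so L{t^3·e^(-4t)} = 6/(s+4)^4

Final answer: 6/(s+4)^4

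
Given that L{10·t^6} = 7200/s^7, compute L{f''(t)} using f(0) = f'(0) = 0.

L{f''(t)} = s²F(s) - sf(0) - f'(0) = s²·7200/s^7 - 0 - 0 = 7200/s^5

Final answer: 7200/s^5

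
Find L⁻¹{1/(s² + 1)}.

This is the form c·a/(s² + a²) with a = 1. L⁻¹ = sin(t)

Final answer: sin(t)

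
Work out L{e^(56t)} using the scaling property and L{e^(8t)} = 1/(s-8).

Using L{f(at)} = (1/a)F(s/a) with a=7 and f(t) = e^(8t): L{e^(56t)} = (1/7) · 1/((s/7)-8) = (1/7) · 7/(s-56) = 1/(s-56)

Final answer: 1/(s-56)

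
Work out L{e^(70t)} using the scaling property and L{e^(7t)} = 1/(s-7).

Using L{f(at)} = (1/a)F(s/a) with a=10 and f(t) = e^(7t): L{e^(70t)} = (1/10) · 1/((s/10)-7) = (1/10) · 10/(s-70) = 1/(s-70)

Final answer: 1/(s-70)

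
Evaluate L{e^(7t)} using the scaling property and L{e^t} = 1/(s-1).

Using L{f(at)} = (1/a)F(s/a) with a=7 and f(t) = e^t: L{e^(7t)} = (1/7) · 1/((s/7)-1) = (1/7) · 7/(s-7) = 1/(s-7)

Final answer: 1/(s-7)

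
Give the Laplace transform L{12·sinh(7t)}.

L{sinh(ωt)} = ω/(s² - ω²), so L{sinh(7t)} = 7/(s² - 49). Then L{12·sinh(7t)} = 12·7/(s² - 49) = 84/(s² - 49)

Final answer: 84/(s² - 49)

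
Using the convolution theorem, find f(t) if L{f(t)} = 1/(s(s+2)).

1/(s(s+2)) = (1/s)·(1/(s+2)) = L{1}·L{e^(-2t)}. By convolution, f(t) = 1*e^(-2t) = ∫₀ᵗ 1·e^(-2τ) dτ = (1 - e^(-2t))/2

Final answer: (1 - e^(-2t))/2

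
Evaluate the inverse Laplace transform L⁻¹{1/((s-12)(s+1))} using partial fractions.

Decompose: A/(s-12) + B/(s+1). A = 1/13, B = -1/13. f(t) = (e^(12t) - e^(-t))/13

Final answer: (e^(12t) - e^(-t))/13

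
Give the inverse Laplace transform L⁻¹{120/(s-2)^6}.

L⁻¹{n!/(s-a)^(n+1)} = t^n·e^(at), so L⁻¹{120/(s-2)^6} = t^5·e^(2t)

Final answer: t^5·e^(2t)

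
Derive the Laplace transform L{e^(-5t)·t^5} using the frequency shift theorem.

L{e^(at)·t^n} = n!/(s-a)^(n+1), so L{e^(-5t)·t^5} = 120/(s+5)^6

Final answer: 120/(s+5)^6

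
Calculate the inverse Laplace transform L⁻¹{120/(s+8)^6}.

L⁻¹{n!/(s-a)^(n+1)} = t^n·e^(at), so L⁻¹{120/(s+8)^6} = t^5·e^(-8t)

Final answer: t^5·e^(-8t)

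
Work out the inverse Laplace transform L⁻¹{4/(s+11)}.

L⁻¹{1/(s-a)} = e^(at), so L⁻¹{1/(s+11)} = e^(-11t), and L⁻¹{4/(s+11)} = 4·e^(-11t)

Final answer: 4·e^(-11t)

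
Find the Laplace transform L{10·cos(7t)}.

L{cos(ωt)} = s/(s² + ω²), so L{cos(7t)} = s/(s² + 49). Then L{10·cos(7t)} = 10·s/(s² + 49) = 10s/(s² + 49)

Final answer: 10s/(s² + 49)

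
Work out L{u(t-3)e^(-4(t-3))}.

u(t-a)f(t-a) with f(t)=e^(-4t). L{e^(-4t)} = 1/(s+4). By time shift: e^(-3s)/(s+4)

Final answer: e^(-3s)/(s+4)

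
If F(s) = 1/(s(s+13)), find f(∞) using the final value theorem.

f(∞) = lim_{s→0} s·1/(s(s+13)) = lim_{s→0} 1/(s+13) = 1/13 = 1/13

Final answer: 1/13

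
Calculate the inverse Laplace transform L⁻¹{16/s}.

L⁻¹{c/s} = c, so L⁻¹{16/s} = 16

Final answer: 16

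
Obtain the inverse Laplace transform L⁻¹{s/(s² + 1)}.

L⁻¹{s/(s² + 1)} = cos(t)

Final answer: cos(t)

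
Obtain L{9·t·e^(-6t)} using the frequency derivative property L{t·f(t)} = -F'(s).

L{e^(-6t)} = 1/(s+6). By frequency derivative: L{t·e^(-6t)} = -d/ds[1/(s+6)] = -(-1)/(s+6)² = 1/(s+6)². Then L{9·t·e^(-6t)} = 9·1/(s+6)² = 9/(s+6)²

Final answer: 9/(s+6)²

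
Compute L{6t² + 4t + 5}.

L{6t² + 4t + 5} = 6·2/s³ + 4/s² + 5/s = 12/s³ + 4/s² + 5/s

Final answer: 12/s³ + 4/s² + 5/s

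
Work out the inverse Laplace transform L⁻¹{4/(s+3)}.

L⁻¹{1/(s-a)} = e^(at), so L⁻¹{1/(s+3)} = e^(-3t), and L⁻¹{4/(s+3)} = 4·e^(-3t)

Final answer: 4·e^(-3t)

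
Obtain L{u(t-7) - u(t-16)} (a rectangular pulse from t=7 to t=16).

L{u(t-a)} = e^(-as)/s. L{u(t-7) - u(t-16)} = (e^(-7s) - e^(-16s))/s

Final answer: (e^(-7s) - e^(-16s))/s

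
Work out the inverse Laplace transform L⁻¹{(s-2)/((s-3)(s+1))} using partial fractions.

Using partial fractions, f(t) = (e^(3t) + 3e^(-t))/4

Final answer: (e^(3t) + 3e^(-t))/4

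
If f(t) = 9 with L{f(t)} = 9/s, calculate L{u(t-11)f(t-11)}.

Time shift theorem: L{u(t-a)f(t-a)} = e^(-as)F(s). Here a=11, F(s) = 9/s, so L{u(t-11)f(t-11)} = e^(-11s)·9/s

Final answer: e^(-11s)·9/s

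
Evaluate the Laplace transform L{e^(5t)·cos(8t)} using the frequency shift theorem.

Frequency shift: L{e^(at)f(t)} = F(s-a). L{e^(5t)·cos(8t)} = (s-5)/((s-5)² + 64)

Final answer: (s-5)/((s-5)² + 64)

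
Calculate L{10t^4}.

L{t^n} = n!/s^(n+1). So L{10t^4} = 10·4!/s^5 = 240/s^5

Final answer: 240/s^5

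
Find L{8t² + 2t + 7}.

L{8t² + 2t + 7} = 8·2/s³ + 2/s² + 7/s = 16/s³ + 2/s² + 7/s

Final answer: 16/s³ + 2/s² + 7/s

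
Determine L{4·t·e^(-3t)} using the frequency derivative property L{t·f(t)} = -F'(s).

L{e^(-3t)} = 1/(s+3). By frequency derivative: L{t·e^(-3t)} = -d/ds[1/(s+3)] = -(-1)/(s+3)² = 1/(s+3)². Then L{4·t·e^(-3t)} = 4·1/(s+3)² = 4/(s+3)²

Final answer: 4/(s+3)²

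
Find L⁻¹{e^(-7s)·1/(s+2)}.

L⁻¹{1/(s+2)} = e^(-2t). By the time shift theorem, L⁻¹{e^(-as)F(s)} = u(t-a)f(t-a) with a=7, so L⁻¹{e^(-7s)·1/(s+2)} = u(t-7)·e^(-2(t-7))

Final answer: u(t-7)·e^(-2(t-7))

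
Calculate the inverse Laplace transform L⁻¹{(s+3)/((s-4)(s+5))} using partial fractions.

Using partial fractions, f(t) = (7e^(4t) + 2e^(-5t))/9

Final answer: (7e^(4t) + 2e^(-5t))/9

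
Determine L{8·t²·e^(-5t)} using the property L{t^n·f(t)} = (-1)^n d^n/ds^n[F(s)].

L{e^(-5t)} = 1/(s+5). d/ds[1/(s+5)] = -1/(s+5)². d²/ds²[1/(s+5)] = 2/(s+5)³. So L{t²·e^(-5t)} = (-1)² · 2/(s+5)³ = 2/(s+5)³. Then L{8·t²·e^(-5t)} = 8·2/(s+5)³ = 16/(s+5)³

Final answer: 16/(s+5)³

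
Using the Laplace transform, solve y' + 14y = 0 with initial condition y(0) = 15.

L{y'} + 14L{y} = 0. sY - 15 + 14Y = 0. Y(s+14) = 15. Y = 15/(s+14)

Final answer: y(t) = 15e^(-14t)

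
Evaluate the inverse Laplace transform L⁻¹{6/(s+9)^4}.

L⁻¹{n!/(s-a)^(n+1)} = t^n·e^(at), so L⁻¹{6/(s+9)^4} = t^3·e^(-9t)

Final answer: t^3·e^(-9t)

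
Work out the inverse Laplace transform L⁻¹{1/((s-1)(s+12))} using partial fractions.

Decompose: A/(s-1) + B/(s+12). A = 1/13, B = -1/13. f(t) = (e^t - e^(-12t))/13

Final answer: (e^t - e^(-12t))/13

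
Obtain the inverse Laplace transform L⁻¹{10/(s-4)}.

L⁻¹{1/(s-a)} = e^(at), so L⁻¹{1/(s-4)} = e^(4t), and L⁻¹{10/(s-4)} = 10·e^(4t)

Final answer: 10·e^(4t)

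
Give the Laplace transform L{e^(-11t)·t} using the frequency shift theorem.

L{e^(at)·t^n} = n!/(s-a)^(n+1), so L{e^(-11t)·t} = 1/(s+11)^2

Final answer: 1/(s+11)^2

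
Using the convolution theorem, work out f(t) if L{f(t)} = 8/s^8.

8/s^8 = (8/s)·(1/s^7) = L{8}·L{t^6/720}. By convolution, f(t) = 8*t^6/720 = ∫₀ᵗ 8·τ^6/720 dτ = 8·t^7/5040

Final answer: 8·t^7/5040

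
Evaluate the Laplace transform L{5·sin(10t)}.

L{sin(ωt)} = ω/(s² + ω²), so L{sin(10t)} = 10/(s² + 100). Then L{5·sin(10t)} = 5·10/(s² + 100) = 50/(s² + 100)

Final answer: 50/(s² + 100)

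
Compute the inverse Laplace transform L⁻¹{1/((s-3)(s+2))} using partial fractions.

Decompose: A/(s-3) + B/(s+2). A = 1/5, B = -1/5. f(t) = (e^(3t) - e^(-2t))/5

Final answer: (e^(3t) - e^(-2t))/5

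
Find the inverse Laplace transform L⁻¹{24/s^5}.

L⁻¹{n!/s^(n+1)} = t^n with n=4. So L⁻¹{24/s^5} = t^4

Final answer: t^4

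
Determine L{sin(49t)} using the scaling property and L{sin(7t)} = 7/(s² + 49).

Using L{f(at)} = (1/a)F(s/a) with a=7: L{sin(49t)} = (1/7) · 7/((s/7)² + 49) = (1/7) · 7·49/(s² + 2401) = 49/(s² + 2401)

Final answer: 49/(s² + 2401)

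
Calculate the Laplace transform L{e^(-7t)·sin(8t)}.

L{e^(at)·sin(ωt)} = ω/((s-a)² + ω²), so L{e^(-7t)·sin(8t)} = 8/((s+7)² + 64)

Final answer: 8/((s+7)² + 64)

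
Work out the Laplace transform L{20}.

L{20} = 20 · L{1} = 20/s

Final answer: 20/s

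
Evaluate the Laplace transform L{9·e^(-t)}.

L{e^(at)} = 1/(s-a), so L{e^(-t)} = 1/(s+1). Then L{9·e^(-t)} = 9/(s+1)

Final answer: 9/(s+1)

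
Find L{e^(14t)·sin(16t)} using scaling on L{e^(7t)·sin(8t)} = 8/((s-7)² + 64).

Scaling with a=2: L{e^(14t)·sin(16t)} = (1/2) · 8/((s/2-7)² + 64). Simplifying: 16/((s-14)² + 256)

Final answer: 16/((s-14)² + 256)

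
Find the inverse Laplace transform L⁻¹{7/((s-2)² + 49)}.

Using frequency shift, L⁻¹{7/((s-2)² + 49)} = e^(2t)·sin(7t)

Final answer: e^(2t)·sin(7t)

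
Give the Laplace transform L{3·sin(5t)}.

L{sin(ωt)} = ω/(s² + ω²), so L{sin(5t)} = 5/(s² + 25). Then L{3·sin(5t)} = 3·5/(s² + 25) = 15/(s² + 25)

Final answer: 15/(s² + 25)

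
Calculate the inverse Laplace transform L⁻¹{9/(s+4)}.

L⁻¹{1/(s-a)} = e^(at), so L⁻¹{1/(s+4)} = e^(-4t), and L⁻¹{9/(s+4)} = 9·e^(-4t)

Final answer: 9·e^(-4t)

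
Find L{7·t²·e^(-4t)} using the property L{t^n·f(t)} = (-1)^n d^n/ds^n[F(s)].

L{e^(-4t)} = 1/(s+4). d/ds[1/(s+4)] = -1/(s+4)². d²/ds²[1/(s+4)] = 2/(s+4)³. So L{t²·e^(-4t)} = (-1)² · 2/(s+4)³ = 2/(s+4)³. Then L{7·t²·e^(-4t)} = 7·2/(s+4)³ = 14/(s+4)³

Final answer: 14/(s+4)³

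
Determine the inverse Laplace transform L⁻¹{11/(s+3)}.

L⁻¹{1/(s-a)} = e^(at), so L⁻¹{1/(s+3)} = e^(-3t), and L⁻¹{11/(s+3)} = 11·e^(-3t)

Final answer: 11·e^(-3t)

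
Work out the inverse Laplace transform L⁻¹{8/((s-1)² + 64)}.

Using frequency shift, L⁻¹{8/((s-1)² + 64)} = e^t·sin(8t)

Final answer: e^t·sin(8t)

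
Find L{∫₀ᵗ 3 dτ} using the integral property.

L{∫₀ᵗ f(τ)dτ} = F(s)/s with f(t) = 3. F(s) = 3/s, so L{∫₀ᵗ 3 dτ} = (3/s)/s = 3/s². (Check: ∫₀ᵗ 3 dτ = 3t.)

Final answer: 3/s²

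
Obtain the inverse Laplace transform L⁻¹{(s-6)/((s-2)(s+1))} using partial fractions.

Using partial fractions, f(t) = (-4e^(2t) + 7e^(-t))/3

Final answer: (-4e^(2t) + 7e^(-t))/3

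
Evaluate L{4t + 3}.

L{4t + 3} = 4·L{t} + 3·L{1} = 4/s² + 3/s

Final answer: 4/s² + 3/s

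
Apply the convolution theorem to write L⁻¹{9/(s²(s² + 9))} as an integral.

9/(s²(s² + 9)) = (1/s²)·(9/(s² + 9)) = L{t}·L{3·sin(3t)}. So f(t) = t*(3·sin(3t)) = ∫₀ᵗ 3τ·sin(3(t-τ)) dτ

Final answer: ∫₀ᵗ 3τ·sin(3(t-τ)) dτ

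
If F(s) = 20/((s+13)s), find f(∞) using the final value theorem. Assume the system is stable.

f(∞) = lim_{s→0} sF(s) = lim_{s→0} 20/(s+13) = 20/13

Final answer: 20/13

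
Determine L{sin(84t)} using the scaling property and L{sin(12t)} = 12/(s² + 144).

Using L{f(at)} = (1/a)F(s/a) with a=7: L{sin(84t)} = (1/7) · 12/((s/7)² + 144) = (1/7) · 12·49/(s² + 7056) = 84/(s² + 7056)

Final answer: 84/(s² + 7056)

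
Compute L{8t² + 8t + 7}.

L{8t² + 8t + 7} = 8·2/s³ + 8/s² + 7/s = 16/s³ + 8/s² + 7/s

Final answer: 16/s³ + 8/s² + 7/s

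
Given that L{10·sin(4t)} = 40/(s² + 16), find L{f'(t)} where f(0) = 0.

L{f'(t)} = s·F(s) - f(0) = s·40/(s² + 16) - 0 = 40s/(s² + 16)

Final answer: 40s/(s² + 16)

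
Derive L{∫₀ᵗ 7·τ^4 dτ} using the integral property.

L{∫₀ᵗ f(τ)dτ} = F(s)/s with f(t) = 7t^4. F(s) = 168/s^5, so L{∫₀ᵗ 7·τ^4 dτ} = (168/s^5)/s = 168/s^6. (Check: ∫₀ᵗ 7·τ^4 dτ = 7t^5/5.)

Final answer: 168/s^6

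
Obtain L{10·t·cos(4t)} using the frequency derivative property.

L{cos(4t)} = s/(s² + 16). Derivative: d/ds[s/(s² + 16)] = [(s² + 16) - s·2s]/(s² + 16)² = (16 - s²)/(s² + 16)². So L{t·cos(4t)} = -F'(s) = (s² - 16)/(s² + 16)². Then L{10·t·cos(4t)} = 10·(s² - 16)/(s² + 16)²

Final answer: 10·(s² - 16)/(s² + 16)²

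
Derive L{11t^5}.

L{t^n} = n!/s^(n+1). So L{11t^5} = 11·5!/s^6 = 1320/s^6

Final answer: 1320/s^6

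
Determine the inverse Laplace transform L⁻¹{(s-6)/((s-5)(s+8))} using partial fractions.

Using partial fractions, f(t) = (-e^(5t) + 14e^(-8t))/13

Final answer: (-e^(5t) + 14e^(-8t))/13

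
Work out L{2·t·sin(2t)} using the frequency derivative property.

L{sin(2t)} = 2/(s² + 4). By L{t·f(t)} = -F'(s): -d/ds[2/(s² + 4)] = -(2)·(-2s)/(s² + 4)² = 4s/(s² + 4)². Then L{2·t·sin(2t)} = 2·4s/(s² + 4)² = 8s/(s² + 4)²

Final answer: 8s/(s² + 4)²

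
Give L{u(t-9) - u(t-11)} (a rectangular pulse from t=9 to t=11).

L{u(t-a)} = e^(-as)/s. L{u(t-9) - u(t-11)} = (e^(-9s) - e^(-11s))/s

Final answer: (e^(-9s) - e^(-11s))/s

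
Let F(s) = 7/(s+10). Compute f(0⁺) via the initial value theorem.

f(0⁺) = lim_{s→∞} s·7/(s+10) = lim_{s→∞} 7s/(s+10) = 7

Final answer: 7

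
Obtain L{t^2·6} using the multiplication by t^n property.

L{6} = 6/s. d^1/ds^1[1/s] = -1/s². d^2/ds^2[1/s] = 2/s^3. So L{t^2} = (-1)^{2}·2/s^3 = 2/s^3. Then L{t^2·6} = 6·2/s^3 = 12/s^3

Final answer: 12/s^3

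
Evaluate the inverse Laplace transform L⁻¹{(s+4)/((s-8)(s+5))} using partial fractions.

Using partial fractions, f(t) = (12e^(8t) + e^(-5t))/13

Final answer: (12e^(8t) + e^(-5t))/13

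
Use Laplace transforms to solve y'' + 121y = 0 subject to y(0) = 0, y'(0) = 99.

L{y''} + 121L{y} = 0. s²Y - 0 - 99 + 121Y = 0. Y(s² + 121) = 99. Y = (99)/(s² + 121). Inverting: y(t) = 9sin(11t)

Final answer: y(t) = 9sin(11t)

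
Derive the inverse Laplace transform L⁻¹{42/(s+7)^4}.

L⁻¹{n!/(s-a)^(n+1)} = t^n·e^(at) with n=3, a=-7. So L⁻¹{6/(s+7)^4} = t^3·e^(-7t), and L⁻¹{42/(s+7)^4} = (42/6)·t^3·e^(-7t) = 7·t^3·e^(-7t)

Final answer: 7·t^3·e^(-7t)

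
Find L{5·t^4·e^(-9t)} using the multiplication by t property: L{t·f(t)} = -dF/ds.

Using L{t^n·e^(at)} = n!/(s-a)^(n+1), L{t^4·e^(-9t)} = 24/(s+9)^5, so L{5·t^4·e^(-9t)} = 5·24/(s+9)^5 = 120/(s+9)^5

Final answer: 120/(s+9)^5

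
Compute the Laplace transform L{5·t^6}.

L{t^n} = n!/s^(n+1), so L{t^6} = 720/s^7. Then L{5·t^6} = 5·720/s^7 = 3600/s^7

Final answer: 3600/s^7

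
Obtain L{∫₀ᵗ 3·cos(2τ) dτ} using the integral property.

L{∫₀ᵗ f(τ)dτ} = F(s)/s with F(s) = 3s/(s² + 4), so the result is (3s/(s² + 4))/s = 3/(s² + 4)

Final answer: 3/(s² + 4)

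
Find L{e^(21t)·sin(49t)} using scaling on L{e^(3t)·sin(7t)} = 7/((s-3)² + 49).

Scaling with a=7: L{e^(21t)·sin(49t)} = (1/7) · 7/((s/7-3)² + 49). Simplifying: 49/((s-21)² + 2401)

Final answer: 49/((s-21)² + 2401)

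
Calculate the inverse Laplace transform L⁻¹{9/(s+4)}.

L⁻¹{1/(s-a)} = e^(at), so L⁻¹{1/(s+4)} = e^(-4t), and L⁻¹{9/(s+4)} = 9·e^(-4t)

Final answer: 9·e^(-4t)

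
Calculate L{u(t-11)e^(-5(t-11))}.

u(t-a)f(t-a) with f(t)=e^(-5t). L{e^(-5t)} = 1/(s+5). By time shift: e^(-11s)/(s+5)

Final answer: e^(-11s)/(s+5)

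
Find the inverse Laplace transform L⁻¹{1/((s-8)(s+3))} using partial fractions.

Decompose: A/(s-8) + B/(s+3). A = 1/11, B = -1/11. f(t) = (e^(8t) - e^(-3t))/11

Final answer: (e^(8t) - e^(-3t))/11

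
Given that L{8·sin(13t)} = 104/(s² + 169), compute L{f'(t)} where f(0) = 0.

L{f'(t)} = s·F(s) - f(0) = s·104/(s² + 169) - 0 = 104s/(s² + 169)

Final answer: 104s/(s² + 169)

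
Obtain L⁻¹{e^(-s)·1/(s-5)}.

L⁻¹{1/(s-5)} = e^(5t). By the time shift theorem, L⁻¹{e^(-as)F(s)} = u(t-a)f(t-a) with a=1, so L⁻¹{e^(-s)·1/(s-5)} = u(t-1)·e^(5(t-1))

Final answer: u(t-1)·e^(5(t-1))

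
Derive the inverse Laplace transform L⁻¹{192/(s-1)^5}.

L⁻¹{n!/(s-a)^(n+1)} = t^n·e^(at) with n=4, a=1. So L⁻¹{24/(s-1)^5} = t^4·e^t, and L⁻¹{192/(s-1)^5} = (192/24)·t^4·e^t = 8·t^4·e^t

Final answer: 8·t^4·e^t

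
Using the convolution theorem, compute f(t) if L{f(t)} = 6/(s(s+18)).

6/(s(s+18)) = (6/s)·(1/(s+18)) = L{6}·L{e^(-18t)}. By convolution, f(t) = 6*e^(-18t) = ∫₀ᵗ 6·e^(-18τ) dτ = 6·(1 - e^(-18t))/18

Final answer: 6·(1 - e^(-18t))/18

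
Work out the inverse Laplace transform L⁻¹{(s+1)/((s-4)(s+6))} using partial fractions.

Using partial fractions, f(t) = (5e^(4t) + 5e^(-6t))/10

Final answer: (5e^(4t) + 5e^(-6t))/10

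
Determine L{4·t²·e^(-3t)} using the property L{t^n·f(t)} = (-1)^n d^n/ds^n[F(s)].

L{e^(-3t)} = 1/(s+3). d/ds[1/(s+3)] = -1/(s+3)². d²/ds²[1/(s+3)] = 2/(s+3)³. So L{t²·e^(-3t)} = (-1)² · 2/(s+3)³ = 2/(s+3)³. Then L{4·t²·e^(-3t)} = 4·2/(s+3)³ = 8/(s+3)³

Final answer: 8/(s+3)³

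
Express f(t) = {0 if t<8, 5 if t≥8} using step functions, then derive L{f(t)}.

f(t) = 5·u(t-8). L{u(t-8)} = e^(-8s)/s, so L{f(t)} = 5·e^(-8s)/s

Final answer: 5·e^(-8s)/s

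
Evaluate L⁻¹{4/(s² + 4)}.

This is the form c·a/(s² + a²) with a = 2, c = 2. L⁻¹ = 2·sin(2t)

Final answer: 2·sin(2t)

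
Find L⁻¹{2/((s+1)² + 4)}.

Form: b/((s-a)² + b²) → e^(at)sin(bt). With a=-1, b=2

Final answer: e^(-t)·sin(2t)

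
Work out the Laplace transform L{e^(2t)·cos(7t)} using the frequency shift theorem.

Frequency shift: L{e^(at)f(t)} = F(s-a). L{e^(2t)·cos(7t)} = (s-2)/((s-2)² + 49)

Final answer: (s-2)/((s-2)² + 49)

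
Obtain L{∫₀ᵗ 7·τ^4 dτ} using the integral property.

L{∫₀ᵗ f(τ)dτ} = F(s)/s with f(t) = 7t^4. F(s) = 168/s^5, so L{∫₀ᵗ 7·τ^4 dτ} = (168/s^5)/s = 168/s^6. (Check: ∫₀ᵗ 7·τ^4 dτ = 7t^5/5.)

Final answer: 168/s^6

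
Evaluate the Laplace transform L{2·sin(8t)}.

L{sin(ωt)} = ω/(s² + ω²), so L{sin(8t)} = 8/(s² + 64). Then L{2·sin(8t)} = 2·8/(s² + 64) = 16/(s² + 64)

Final answer: 16/(s² + 64)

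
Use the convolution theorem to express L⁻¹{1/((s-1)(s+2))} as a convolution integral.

1/((s-1)(s+2)) = (1/(s-1))·(1/(s+2)) = L{e^t}·L{e^(-2t)}. So f(t) = e^t*e^(-2t) = ∫₀ᵗ e^(τ)·e^(-2(t-τ)) dτ

Final answer: ∫₀ᵗ e^(τ)·e^(-2(t-τ)) dτ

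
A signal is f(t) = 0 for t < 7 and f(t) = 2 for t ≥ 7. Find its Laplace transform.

f(t) = 2·u(t-7). L{u(t-7)} = e^(-7s)/s, so L{f(t)} = 2·e^(-7s)/s

Final answer: 2·e^(-7s)/s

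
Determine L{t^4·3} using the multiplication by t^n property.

L{3} = 3/s. d^1/ds^1[1/s] = -1/s². d^2/ds^2[1/s] = 2/s^3. d^3/ds^3[1/s] = -6/s^4. d^4/ds^4[1/s] = 24/s^5. So L{t^4} = (-1)^{4}·24/s^5 = 24/s^5. Then L{t^4·3} = 3·24/s^5 = 72/s^5

Final answer: 72/s^5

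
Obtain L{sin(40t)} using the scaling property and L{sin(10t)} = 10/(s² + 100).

Using L{f(at)} = (1/a)F(s/a) with a=4: L{sin(40t)} = (1/4) · 10/((s/4)² + 100) = (1/4) · 10·16/(s² + 1600) = 40/(s² + 1600)

Final answer: 40/(s² + 1600)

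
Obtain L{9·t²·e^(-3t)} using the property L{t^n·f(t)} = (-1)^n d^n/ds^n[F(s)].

L{e^(-3t)} = 1/(s+3). d/ds[1/(s+3)] = -1/(s+3)². d²/ds²[1/(s+3)] = 2/(s+3)³. So L{t²·e^(-3t)} = (-1)² · 2/(s+3)³ = 2/(s+3)³. Then L{9·t²·e^(-3t)} = 9·2/(s+3)³ = 18/(s+3)³

Final answer: 18/(s+3)³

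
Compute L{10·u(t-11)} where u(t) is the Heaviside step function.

L{u(t-a)} = e^(-as)/s. Here a=11, so L{u(t-11)} = e^(-11s)/s, and L{10·u(t-11)} = 10·e^(-11s)/s

Final answer: 10·e^(-11s)/s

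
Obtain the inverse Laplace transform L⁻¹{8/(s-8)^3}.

L⁻¹{n!/(s-a)^(n+1)} = t^n·e^(at) with n=2, a=8. So L⁻¹{2/(s-8)^3} = t^2·e^(8t), and L⁻¹{8/(s-8)^3} = (8/2)·t^2·e^(8t) = 4·t^2·e^(8t)

Final answer: 4·t^2·e^(8t)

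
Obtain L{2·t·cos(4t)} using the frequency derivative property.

L{cos(4t)} = s/(s² + 16). Derivative: d/ds[s/(s² + 16)] = [(s² + 16) - s·2s]/(s² + 16)² = (16 - s²)/(s² + 16)². So L{t·cos(4t)} = -F'(s) = (s² - 16)/(s² + 16)². Then L{2·t·cos(4t)} = 2·(s² - 16)/(s² + 16)²

Final answer: 2·(s² - 16)/(s² + 16)²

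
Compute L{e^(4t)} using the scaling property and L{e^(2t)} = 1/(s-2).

Using L{f(at)} = (1/a)F(s/a) with a=2 and f(t) = e^(2t): L{e^(4t)} = (1/2) · 1/((s/2)-2) = (1/2) · 2/(s-4) = 1/(s-4)

Final answer: 1/(s-4)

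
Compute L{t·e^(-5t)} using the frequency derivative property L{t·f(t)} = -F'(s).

L{e^(-5t)} = 1/(s+5). By frequency derivative: L{t·e^(-5t)} = -d/ds[1/(s+5)] = -(-1)/(s+5)² = 1/(s+5)²

Final answer: 1/(s+5)²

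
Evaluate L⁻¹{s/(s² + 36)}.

This is the form c·s/(s² + a²) with a = 6. L⁻¹ = cos(6t)

Final answer: cos(6t)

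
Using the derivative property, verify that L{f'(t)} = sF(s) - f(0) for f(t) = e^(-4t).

f'(t) = -4e^(-4t). Direct: L{f'(t)} = -4/(s+4). Property: s·1/(s+4) - 1 = (s - (s+4))/(s+4) = -4/(s+4). ✓

Final answer: -4/(s+4)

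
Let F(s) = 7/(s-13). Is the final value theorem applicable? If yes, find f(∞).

sF(s) = 7s/(s-13) has a pole at s = 13 in the right half-plane. Theorem does NOT apply (unstable system; f(t) = 7·e^(13t) grows without bound).

Final answer: Not applicable (unstable)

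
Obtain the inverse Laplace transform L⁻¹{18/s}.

L⁻¹{c/s} = c, so L⁻¹{18/s} = 18

Final answer: 18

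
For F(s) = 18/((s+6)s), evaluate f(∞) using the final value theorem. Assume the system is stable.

f(∞) = lim_{s→0} sF(s) = lim_{s→0} 18/(s+6) = 3

Final answer: 3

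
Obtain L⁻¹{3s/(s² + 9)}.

This is the form c·s/(s² + a²) with a = 3, c = 3. L⁻¹ = 3·cos(3t)

Final answer: 3·cos(3t)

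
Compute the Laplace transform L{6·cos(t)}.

L{cos(ωt)} = s/(s² + ω²), so L{cos(t)} = s/(s² + 1). Then L{6·cos(t)} = 6·s/(s² + 1) = 6s/(s² + 1)

Final answer: 6s/(s² + 1)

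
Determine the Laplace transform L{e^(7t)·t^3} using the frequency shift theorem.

L{e^(at)·t^n} = n!/(s-a)^(n+1), so L{e^(7t)·t^3} = 6/(s-7)^4

Final answer: 6/(s-7)^4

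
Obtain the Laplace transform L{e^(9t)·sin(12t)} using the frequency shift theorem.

Frequency shift: L{e^(at)f(t)} = F(s-a). L{e^(9t)·sin(12t)} = 12/((s-9)² + 144)

Final answer: 12/((s-9)² + 144)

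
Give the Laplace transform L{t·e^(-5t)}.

L{t^n·e^(at)} = n!/(s-a)^(n+1), so L{t·e^(-5t)} = 1/(s+5)^2

Final answer: 1/(s+5)^2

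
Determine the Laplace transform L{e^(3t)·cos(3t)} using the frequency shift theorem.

Frequency shift: L{e^(at)f(t)} = F(s-a). L{e^(3t)·cos(3t)} = (s-3)/((s-3)² + 9)

Final answer: (s-3)/((s-3)² + 9)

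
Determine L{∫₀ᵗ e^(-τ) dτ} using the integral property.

L{∫₀ᵗ f(τ)dτ} = F(s)/s with F(s) = 1/(s+1), so L{∫₀ᵗ e^(-τ) dτ} = 1/(s(s+1))

Final answer: 1/(s(s+1))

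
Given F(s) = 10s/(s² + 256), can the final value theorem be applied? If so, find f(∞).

The final value theorem requires all poles of sF(s) in the left half-plane. sF(s) = 10s²/(s² + 256) has poles at s = ±16i (imaginary axis). Theorem does NOT apply (oscillatory system).

Final answer: Not applicable (oscillatory)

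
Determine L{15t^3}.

L{t^n} = n!/s^(n+1). So L{15t^3} = 15·3!/s^4 = 90/s^4

Final answer: 90/s^4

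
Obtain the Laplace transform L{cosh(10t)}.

L{cosh(ωt)} = s/(s² - ω²), so L{cosh(10t)} = s/(s² - 100)

Final answer: s/(s² - 100)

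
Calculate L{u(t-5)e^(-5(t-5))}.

u(t-a)f(t-a) with f(t)=e^(-5t). L{e^(-5t)} = 1/(s+5). By time shift: e^(-5s)/(s+5)

Final answer: e^(-5s)/(s+5)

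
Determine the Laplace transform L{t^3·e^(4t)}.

L{t^n·e^(at)} = n!/(s-a)^(n+1), so L{t^3·e^(4t)} = 6/(s-4)^4

Final answer: 6/(s-4)^4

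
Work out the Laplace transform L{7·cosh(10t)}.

L{cosh(ωt)} = s/(s² - ω²), so L{cosh(10t)} = s/(s² - 100). Then L{7·cosh(10t)} = 7·s/(s² - 100) = 7s/(s² - 100)

Final answer: 7s/(s² - 100)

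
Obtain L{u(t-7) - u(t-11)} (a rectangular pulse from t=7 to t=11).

L{u(t-a)} = e^(-as)/s. L{u(t-7) - u(t-11)} = (e^(-7s) - e^(-11s))/s

Final answer: (e^(-7s) - e^(-11s))/s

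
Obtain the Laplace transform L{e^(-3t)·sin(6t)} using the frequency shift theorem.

Frequency shift: L{e^(at)f(t)} = F(s-a). L{e^(-3t)·sin(6t)} = 6/((s+3)² + 36)

Final answer: 6/((s+3)² + 36)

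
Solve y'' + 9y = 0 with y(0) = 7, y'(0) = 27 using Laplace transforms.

L{y''} + 9L{y} = 0. s²Y - 7s - 27 + 9Y = 0. Y(s² + 9) = 7s + 27. Y = (7s + 27)/(s² + 9). Inverting: y(t) = 7cos(3t) + 9sin(3t)

Final answer: y(t) = 7cos(3t) + 9sin(3t)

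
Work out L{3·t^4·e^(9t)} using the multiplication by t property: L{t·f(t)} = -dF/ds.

Using L{t^n·e^(at)} = n!/(s-a)^(n+1), L{t^4·e^(9t)} = 24/(s-9)^5, so L{3·t^4·e^(9t)} = 3·24/(s-9)^5 = 72/(s-9)^5

Final answer: 72/(s-9)^5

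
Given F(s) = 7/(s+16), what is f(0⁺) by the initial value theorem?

f(0⁺) = lim_{s→∞} s·7/(s+16) = lim_{s→∞} 7s/(s+16) = 7

Final answer: 7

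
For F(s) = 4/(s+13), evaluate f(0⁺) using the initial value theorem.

f(0⁺) = lim_{s→∞} s·4/(s+13) = lim_{s→∞} 4s/(s+13) = 4

Final answer: 4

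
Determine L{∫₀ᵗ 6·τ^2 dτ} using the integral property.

L{∫₀ᵗ f(τ)dτ} = F(s)/s with f(t) = 6t^2. F(s) = 12/s^3, so L{∫₀ᵗ 6·τ^2 dτ} = (12/s^3)/s = 12/s^4. (Check: ∫₀ᵗ 6·τ^2 dτ = 6t^3/3.)

Final answer: 12/s^4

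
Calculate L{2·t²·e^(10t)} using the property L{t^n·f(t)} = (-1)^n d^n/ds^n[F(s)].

L{e^(10t)} = 1/(s-10). d/ds[1/(s-10)] = -1/(s-10)². d²/ds²[1/(s-10)] = 2/(s-10)³. So L{t²·e^(10t)} = (-1)² · 2/(s-10)³ = 2/(s-10)³. Then L{2·t²·e^(10t)} = 2·2/(s-10)³ = 4/(s-10)³

Final answer: 4/(s-10)³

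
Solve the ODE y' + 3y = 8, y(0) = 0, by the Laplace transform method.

sY + 3Y = 8/s. Y = 8/(s(s+3)). Partial fractions: Y = 8/3/s - 8/3/(s+3)

Final answer: y(t) = 8/3(1 - e^(-3t))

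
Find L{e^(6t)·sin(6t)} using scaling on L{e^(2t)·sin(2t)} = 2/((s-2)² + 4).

Scaling with a=3: L{e^(6t)·sin(6t)} = (1/3) · 2/((s/3-2)² + 4). Simplifying: 6/((s-6)² + 36)

Final answer: 6/((s-6)² + 36)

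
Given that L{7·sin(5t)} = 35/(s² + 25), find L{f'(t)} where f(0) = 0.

L{f'(t)} = s·F(s) - f(0) = s·35/(s² + 25) - 0 = 35s/(s² + 25)

Final answer: 35s/(s² + 25)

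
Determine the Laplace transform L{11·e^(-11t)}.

L{e^(at)} = 1/(s-a), so L{e^(-11t)} = 1/(s+11). Then L{11·e^(-11t)} = 11/(s+11)

Final answer: 11/(s+11)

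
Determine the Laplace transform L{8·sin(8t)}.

L{sin(ωt)} = ω/(s² + ω²), so L{sin(8t)} = 8/(s² + 64). Then L{8·sin(8t)} = 8·8/(s² + 64) = 64/(s² + 64)

Final answer: 64/(s² + 64)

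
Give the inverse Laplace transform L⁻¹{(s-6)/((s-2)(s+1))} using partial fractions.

Using partial fractions, f(t) = (-4e^(2t) + 7e^(-t))/3

Final answer: (-4e^(2t) + 7e^(-t))/3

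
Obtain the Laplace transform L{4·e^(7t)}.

L{e^(at)} = 1/(s-a), so L{e^(7t)} = 1/(s-7). Then L{4·e^(7t)} = 4/(s-7)

Final answer: 4/(s-7)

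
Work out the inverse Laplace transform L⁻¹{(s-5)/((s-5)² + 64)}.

Using frequency shift, L⁻¹{(s-5)/((s-5)² + 64)} = e^(5t)·cos(8t)

Final answer: e^(5t)·cos(8t)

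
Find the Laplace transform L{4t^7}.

L{4t^7} = 4 · L{t^7} = 4 · 5040/s^8 = 20160/s^8

Final answer: 20160/s^8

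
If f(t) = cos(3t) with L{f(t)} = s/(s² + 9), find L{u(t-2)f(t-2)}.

Time shift theorem: L{u(t-a)f(t-a)} = e^(-as)F(s). Here a=2, F(s) = s/(s² + 9), so L{u(t-2)f(t-2)} = e^(-2s)·s/(s² + 9)

Final answer: e^(-2s)·s/(s² + 9)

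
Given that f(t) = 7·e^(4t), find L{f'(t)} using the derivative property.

f(0) = 7, F(s) = 7/(s-4). L{f'(t)} = s·F(s) - f(0) = 7s/(s-4) - 7 = (7s - 7(s-4))/(s-4) = 28/(s-4)

Final answer: 28/(s-4)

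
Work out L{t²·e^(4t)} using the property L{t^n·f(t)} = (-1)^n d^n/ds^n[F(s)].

L{e^(4t)} = 1/(s-4). d/ds[1/(s-4)] = -1/(s-4)². d²/ds²[1/(s-4)] = 2/(s-4)³. So L{t²·e^(4t)} = (-1)² · 2/(s-4)³ = 2/(s-4)³

Final answer: 2/(s-4)³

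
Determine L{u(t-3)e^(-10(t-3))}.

u(t-a)f(t-a) with f(t)=e^(-10t). L{e^(-10t)} = 1/(s+10). By time shift: e^(-3s)/(s+10)

Final answer: e^(-3s)/(s+10)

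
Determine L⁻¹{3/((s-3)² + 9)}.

Form: b/((s-a)² + b²) → e^(at)sin(bt). With a=3, b=3

Final answer: e^(3t)·sin(3t)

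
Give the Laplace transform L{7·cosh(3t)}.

L{cosh(ωt)} = s/(s² - ω²), so L{cosh(3t)} = s/(s² - 9). Then L{7·cosh(3t)} = 7·s/(s² - 9) = 7s/(s² - 9)

Final answer: 7s/(s² - 9)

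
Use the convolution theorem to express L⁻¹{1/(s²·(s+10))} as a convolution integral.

1/(s²·(s+10)) = (1/s^2)·(1/(s+10)) = L{t}·L{e^(-10t)}. So f(t) = t*e^(-10t) = ∫₀ᵗ τ·e^(-10(t-τ)) dτ

Final answer: ∫₀ᵗ τ·e^(-10(t-τ)) dτ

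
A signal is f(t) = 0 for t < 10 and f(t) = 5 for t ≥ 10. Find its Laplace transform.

f(t) = 5·u(t-10). L{u(t-10)} = e^(-10s)/s, so L{f(t)} = 5·e^(-10s)/s

Final answer: 5·e^(-10s)/s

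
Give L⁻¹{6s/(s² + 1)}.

This is the form c·s/(s² + a²) with a = 1, c = 6. L⁻¹ = 6·cos(t)

Final answer: 6·cos(t)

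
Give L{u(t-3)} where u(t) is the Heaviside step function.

L{u(t-a)} = e^(-as)/s. Here a=3, so L{u(t-3)} = e^(-3s)/s

Final answer: e^(-3s)/s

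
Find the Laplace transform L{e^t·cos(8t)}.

L{e^(at)·cos(ωt)} = (s-a)/((s-a)² + ω²), so L{e^t·cos(8t)} = (s-1)/((s-1)² + 64)

Final answer: (s-1)/((s-1)² + 64)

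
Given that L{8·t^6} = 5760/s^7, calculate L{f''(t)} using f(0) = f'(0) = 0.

L{f''(t)} = s²F(s) - sf(0) - f'(0) = s²·5760/s^7 - 0 - 0 = 5760/s^5

Final answer: 5760/s^5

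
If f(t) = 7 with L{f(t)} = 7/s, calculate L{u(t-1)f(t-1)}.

Time shift theorem: L{u(t-a)f(t-a)} = e^(-as)F(s). Here a=1, F(s) = 7/s, so L{u(t-1)f(t-1)} = e^(-s)·7/s

Final answer: e^(-s)·7/s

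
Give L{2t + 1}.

L{2t + 1} = 2·L{t} + L{1} = 2/s² + 1/s

Final answer: 2/s² + 1/s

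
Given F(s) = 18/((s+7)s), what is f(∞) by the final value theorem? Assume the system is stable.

f(∞) = lim_{s→0} sF(s) = lim_{s→0} 18/(s+7) = 18/7

Final answer: 18/7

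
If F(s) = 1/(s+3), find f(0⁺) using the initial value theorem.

f(0⁺) = lim_{s→∞} s·1/(s+3) = lim_{s→∞} s/(s+3) = 1

Final answer: 1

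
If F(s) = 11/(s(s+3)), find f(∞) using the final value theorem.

f(∞) = lim_{s→0} s·11/(s(s+3)) = lim_{s→0} 11/(s+3) = 11/3 = 11/3

Final answer: 11/3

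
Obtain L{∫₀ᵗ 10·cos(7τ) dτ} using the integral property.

L{∫₀ᵗ f(τ)dτ} = F(s)/s with F(s) = 10s/(s² + 49), so the result is (10s/(s² + 49))/s = 10/(s² + 49)

Final answer: 10/(s² + 49)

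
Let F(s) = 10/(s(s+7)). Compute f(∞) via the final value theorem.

f(∞) = lim_{s→0} s·10/(s(s+7)) = lim_{s→0} 10/(s+7) = 10/7 = 10/7

Final answer: 10/7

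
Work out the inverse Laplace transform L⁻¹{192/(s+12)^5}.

L⁻¹{n!/(s-a)^(n+1)} = t^n·e^(at) with n=4, a=-12. So L⁻¹{24/(s+12)^5} = t^4·e^(-12t), and L⁻¹{192/(s+12)^5} = (192/24)·t^4·e^(-12t) = 8·t^4·e^(-12t)

Final answer: 8·t^4·e^(-12t)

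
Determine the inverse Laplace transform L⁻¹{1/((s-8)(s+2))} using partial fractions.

Decompose: A/(s-8) + B/(s+2). A = 1/10, B = -1/10. f(t) = (e^(8t) - e^(-2t))/10

Final answer: (e^(8t) - e^(-2t))/10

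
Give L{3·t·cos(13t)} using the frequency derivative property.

L{cos(13t)} = s/(s² + 169). Derivative: d/ds[s/(s² + 169)] = [(s² + 169) - s·2s]/(s² + 169)² = (169 - s²)/(s² + 169)². So L{t·cos(13t)} = -F'(s) = (s² - 169)/(s² + 169)². Then L{3·t·cos(13t)} = 3·(s² - 169)/(s² + 169)²

Final answer: 3·(s² - 169)/(s² + 169)²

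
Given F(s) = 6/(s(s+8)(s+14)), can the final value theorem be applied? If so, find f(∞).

Poles of sF(s) = 6/((s+8)(s+14)) are at s = -8 and s = -14, both in the left half-plane. Theorem applies. f(∞) = lim_{s→0} sF(s) = 6/(8·14) = 3/56

Final answer: 3/56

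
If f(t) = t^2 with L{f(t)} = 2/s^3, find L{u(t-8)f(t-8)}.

Time shift theorem: L{u(t-a)f(t-a)} = e^(-as)F(s). Here a=8, F(s) = 2/s^3, so L{u(t-8)f(t-8)} = e^(-8s)·2/s^3

Final answer: e^(-8s)·2/s^3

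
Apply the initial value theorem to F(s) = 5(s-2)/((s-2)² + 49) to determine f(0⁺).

f(0⁺) = lim_{s→∞} sF(s) = lim_{s→∞} 5s(s-2)/((s-2)² + 49) = 5

Final answer: 5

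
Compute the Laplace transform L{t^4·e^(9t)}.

L{t^n·e^(at)} = n!/(s-a)^(n+1), so L{t^4·e^(9t)} = 24/(s-9)^5

Final answer: 24/(s-9)^5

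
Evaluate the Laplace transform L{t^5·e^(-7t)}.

L{t^n·e^(at)} = n!/(s-a)^(n+1), so L{t^5·e^(-7t)} = 120/(s+7)^6

Final answer: 120/(s+7)^6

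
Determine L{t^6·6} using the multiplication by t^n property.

L{6} = 6/s. d^1/ds^1[1/s] = -1/s². d^2/ds^2[1/s] = 2/s^3. d^3/ds^3[1/s] = -6/s^4. d^4/ds^4[1/s] = 24/s^5. d^5/ds^5[1/s] = -120/s^6. d^6/ds^6[1/s] = 720/s^7. So L{t^6} = (-1)^{6}·720/s^7 = 720/s^7. Then L{t^6·6} = 6·720/s^7 = 4320/s^7

Final answer: 4320/s^7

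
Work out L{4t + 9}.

L{4t + 9} = 4·L{t} + 9·L{1} = 4/s² + 9/s

Final answer: 4/s² + 9/s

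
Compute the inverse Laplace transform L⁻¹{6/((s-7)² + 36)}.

Using frequency shift, L⁻¹{6/((s-7)² + 36)} = e^(7t)·sin(6t)

Final answer: e^(7t)·sin(6t)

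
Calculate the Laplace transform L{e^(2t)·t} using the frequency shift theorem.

L{e^(at)·t^n} = n!/(s-a)^(n+1), so L{e^(2t)·t} = 1/(s-2)^2

Final answer: 1/(s-2)^2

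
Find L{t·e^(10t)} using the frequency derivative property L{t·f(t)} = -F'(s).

L{e^(10t)} = 1/(s-10). By frequency derivative: L{t·e^(10t)} = -d/ds[1/(s-10)] = -(-1)/(s-10)² = 1/(s-10)²

Final answer: 1/(s-10)²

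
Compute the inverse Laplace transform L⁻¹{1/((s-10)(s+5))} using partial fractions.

Decompose: A/(s-10) + B/(s+5). A = 1/15, B = -1/15. f(t) = (e^(10t) - e^(-5t))/15

Final answer: (e^(10t) - e^(-5t))/15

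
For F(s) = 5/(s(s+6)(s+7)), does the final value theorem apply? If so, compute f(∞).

Poles of sF(s) = 5/((s+6)(s+7)) are at s = -6 and s = -7, both in the left half-plane. Theorem applies. f(∞) = lim_{s→0} sF(s) = 5/(6·7) = 5/42

Final answer: 5/42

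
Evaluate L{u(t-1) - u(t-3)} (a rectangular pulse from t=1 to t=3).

L{u(t-a)} = e^(-as)/s. L{u(t-1) - u(t-3)} = (e^(-s) - e^(-3s))/s

Final answer: (e^(-s) - e^(-3s))/s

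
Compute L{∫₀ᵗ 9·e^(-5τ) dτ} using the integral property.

L{∫₀ᵗ f(τ)dτ} = F(s)/s with F(s) = 9/(s+5), so L{∫₀ᵗ 9·e^(-5τ) dτ} = 9/(s(s+5))

Final answer: 9/(s(s+5))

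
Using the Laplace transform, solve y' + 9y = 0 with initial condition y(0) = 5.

L{y'} + 9L{y} = 0. sY - 5 + 9Y = 0. Y(s+9) = 5. Y = 5/(s+9)

Final answer: y(t) = 5e^(-9t)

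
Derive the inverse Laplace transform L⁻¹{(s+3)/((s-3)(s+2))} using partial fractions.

Using partial fractions, f(t) = (6e^(3t) - e^(-2t))/5

Final answer: (6e^(3t) - e^(-2t))/5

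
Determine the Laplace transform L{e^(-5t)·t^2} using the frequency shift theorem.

L{e^(at)·t^n} = n!/(s-a)^(n+1), so L{e^(-5t)·t^2} = 2/(s+5)^3

Final answer: 2/(s+5)^3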